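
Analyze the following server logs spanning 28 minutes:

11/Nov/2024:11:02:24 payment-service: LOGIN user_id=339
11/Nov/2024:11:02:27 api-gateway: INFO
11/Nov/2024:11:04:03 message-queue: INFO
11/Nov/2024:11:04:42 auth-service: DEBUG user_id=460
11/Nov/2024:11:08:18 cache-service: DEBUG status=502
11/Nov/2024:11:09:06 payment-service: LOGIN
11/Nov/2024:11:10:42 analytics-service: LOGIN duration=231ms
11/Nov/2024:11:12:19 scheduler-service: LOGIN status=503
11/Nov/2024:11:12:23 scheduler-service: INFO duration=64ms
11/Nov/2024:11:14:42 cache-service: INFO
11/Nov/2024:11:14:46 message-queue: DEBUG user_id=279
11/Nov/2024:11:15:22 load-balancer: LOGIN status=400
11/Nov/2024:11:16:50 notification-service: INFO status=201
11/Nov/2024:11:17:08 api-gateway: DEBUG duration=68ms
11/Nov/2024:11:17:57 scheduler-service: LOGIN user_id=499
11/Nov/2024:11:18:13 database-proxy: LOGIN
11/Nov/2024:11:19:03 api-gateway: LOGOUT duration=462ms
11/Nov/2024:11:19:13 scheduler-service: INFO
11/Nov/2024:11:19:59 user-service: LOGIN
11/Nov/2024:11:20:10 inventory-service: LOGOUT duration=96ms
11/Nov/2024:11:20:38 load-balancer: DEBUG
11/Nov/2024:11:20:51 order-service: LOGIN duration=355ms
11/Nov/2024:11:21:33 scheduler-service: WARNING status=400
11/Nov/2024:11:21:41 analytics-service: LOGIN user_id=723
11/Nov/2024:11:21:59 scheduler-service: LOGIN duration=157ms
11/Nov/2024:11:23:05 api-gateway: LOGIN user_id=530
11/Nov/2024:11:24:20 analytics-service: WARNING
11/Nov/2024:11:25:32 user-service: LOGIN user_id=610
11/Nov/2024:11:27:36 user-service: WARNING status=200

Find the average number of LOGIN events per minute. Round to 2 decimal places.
0.46

To calculate the rate:

1. Count total LOGIN events: 13
2. Total time period: 28 minutes
3. Rate = 13 / 28 = 0.46 events per minute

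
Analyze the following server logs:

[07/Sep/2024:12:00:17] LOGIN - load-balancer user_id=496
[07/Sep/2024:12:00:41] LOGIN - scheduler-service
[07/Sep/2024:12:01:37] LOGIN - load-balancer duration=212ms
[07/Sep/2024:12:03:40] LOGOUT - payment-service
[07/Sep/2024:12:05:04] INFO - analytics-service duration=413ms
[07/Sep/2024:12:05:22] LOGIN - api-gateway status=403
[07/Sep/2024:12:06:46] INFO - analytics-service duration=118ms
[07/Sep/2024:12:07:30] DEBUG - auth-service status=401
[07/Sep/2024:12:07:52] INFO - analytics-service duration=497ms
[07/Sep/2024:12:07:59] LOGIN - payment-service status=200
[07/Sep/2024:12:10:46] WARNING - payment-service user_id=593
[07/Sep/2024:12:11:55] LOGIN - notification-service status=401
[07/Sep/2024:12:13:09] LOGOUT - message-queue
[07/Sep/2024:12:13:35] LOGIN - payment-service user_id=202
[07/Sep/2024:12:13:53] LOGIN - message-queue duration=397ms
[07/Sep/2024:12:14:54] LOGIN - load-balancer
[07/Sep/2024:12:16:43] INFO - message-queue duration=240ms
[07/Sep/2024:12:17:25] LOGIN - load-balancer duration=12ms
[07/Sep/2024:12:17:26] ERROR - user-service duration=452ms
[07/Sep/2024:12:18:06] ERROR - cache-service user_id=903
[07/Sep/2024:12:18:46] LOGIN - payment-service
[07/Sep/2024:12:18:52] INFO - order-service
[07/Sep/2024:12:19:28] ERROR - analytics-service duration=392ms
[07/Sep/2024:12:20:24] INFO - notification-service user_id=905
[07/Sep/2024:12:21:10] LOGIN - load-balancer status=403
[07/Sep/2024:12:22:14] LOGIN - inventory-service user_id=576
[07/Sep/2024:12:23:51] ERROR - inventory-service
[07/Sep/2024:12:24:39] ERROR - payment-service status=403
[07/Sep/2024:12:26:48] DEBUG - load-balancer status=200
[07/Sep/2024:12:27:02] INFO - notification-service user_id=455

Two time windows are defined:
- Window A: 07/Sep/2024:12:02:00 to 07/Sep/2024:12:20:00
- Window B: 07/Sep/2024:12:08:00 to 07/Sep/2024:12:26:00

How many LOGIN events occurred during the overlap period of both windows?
6

To find overlap events:

1. Window A: 07/Sep/2024:12:02:00 to 07/Sep/2024:12:20:00
2. Window B: 07/Sep/2024:12:08:00 to 07/Sep/2024:12:26:00
3. Overlap period: 07/Sep/2024:12:08:00 to 07/Sep/2024:12:20:00
4. Count LOGIN events in overlap: 6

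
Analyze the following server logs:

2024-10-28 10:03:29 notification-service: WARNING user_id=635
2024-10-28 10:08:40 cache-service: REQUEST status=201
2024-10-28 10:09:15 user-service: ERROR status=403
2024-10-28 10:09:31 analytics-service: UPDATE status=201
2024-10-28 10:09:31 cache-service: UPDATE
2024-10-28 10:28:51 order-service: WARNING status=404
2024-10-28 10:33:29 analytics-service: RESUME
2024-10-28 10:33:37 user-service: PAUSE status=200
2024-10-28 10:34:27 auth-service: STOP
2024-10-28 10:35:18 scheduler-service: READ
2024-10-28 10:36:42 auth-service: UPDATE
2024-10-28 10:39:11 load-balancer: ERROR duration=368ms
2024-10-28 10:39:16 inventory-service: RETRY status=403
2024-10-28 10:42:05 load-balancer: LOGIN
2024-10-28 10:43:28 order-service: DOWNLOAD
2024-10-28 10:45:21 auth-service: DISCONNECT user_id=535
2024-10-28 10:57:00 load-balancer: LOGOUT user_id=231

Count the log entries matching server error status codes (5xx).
0

To find matching entries:

1. Pattern to match: server error status codes (5xx)
2. Scan each log entry for the pattern
3. Count matches: 0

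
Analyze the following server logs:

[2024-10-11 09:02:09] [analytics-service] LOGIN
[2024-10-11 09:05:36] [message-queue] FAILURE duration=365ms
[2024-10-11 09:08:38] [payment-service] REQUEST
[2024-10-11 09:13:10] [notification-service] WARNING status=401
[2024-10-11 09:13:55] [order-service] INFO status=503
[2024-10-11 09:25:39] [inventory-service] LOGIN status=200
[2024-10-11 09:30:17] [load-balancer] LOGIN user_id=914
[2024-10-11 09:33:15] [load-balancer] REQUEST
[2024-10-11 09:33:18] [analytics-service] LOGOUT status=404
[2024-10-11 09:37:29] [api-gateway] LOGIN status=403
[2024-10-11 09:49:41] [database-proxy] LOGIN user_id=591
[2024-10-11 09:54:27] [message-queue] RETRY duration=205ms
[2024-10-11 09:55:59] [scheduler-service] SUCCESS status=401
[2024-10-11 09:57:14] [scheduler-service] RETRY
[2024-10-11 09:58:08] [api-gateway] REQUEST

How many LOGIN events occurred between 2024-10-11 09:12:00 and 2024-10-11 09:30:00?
1

To count events in the time window:

1. Window boundaries: 2024-10-11 09:12:00 to 2024-10-11 09:30:00
2. Filter for LOGIN events within this window
3. Count matching events: 1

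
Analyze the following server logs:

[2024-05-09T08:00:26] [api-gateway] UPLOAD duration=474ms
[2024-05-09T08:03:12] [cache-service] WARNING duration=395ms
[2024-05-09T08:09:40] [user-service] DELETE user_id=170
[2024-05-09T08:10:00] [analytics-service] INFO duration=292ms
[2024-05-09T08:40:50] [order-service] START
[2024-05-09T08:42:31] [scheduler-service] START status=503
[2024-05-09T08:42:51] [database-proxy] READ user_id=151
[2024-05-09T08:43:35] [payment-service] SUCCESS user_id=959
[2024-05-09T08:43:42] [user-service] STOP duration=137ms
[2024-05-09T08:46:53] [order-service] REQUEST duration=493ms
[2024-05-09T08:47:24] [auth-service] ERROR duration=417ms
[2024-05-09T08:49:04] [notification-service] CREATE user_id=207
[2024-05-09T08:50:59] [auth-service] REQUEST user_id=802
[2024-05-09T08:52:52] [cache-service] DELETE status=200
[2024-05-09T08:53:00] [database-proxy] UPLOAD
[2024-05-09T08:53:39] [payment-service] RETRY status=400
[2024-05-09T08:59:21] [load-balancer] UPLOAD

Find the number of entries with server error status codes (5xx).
1

To find matching entries:

1. Pattern to match: server error status codes (5xx)
2. Scan each log entry for the pattern
3. Count matches: 1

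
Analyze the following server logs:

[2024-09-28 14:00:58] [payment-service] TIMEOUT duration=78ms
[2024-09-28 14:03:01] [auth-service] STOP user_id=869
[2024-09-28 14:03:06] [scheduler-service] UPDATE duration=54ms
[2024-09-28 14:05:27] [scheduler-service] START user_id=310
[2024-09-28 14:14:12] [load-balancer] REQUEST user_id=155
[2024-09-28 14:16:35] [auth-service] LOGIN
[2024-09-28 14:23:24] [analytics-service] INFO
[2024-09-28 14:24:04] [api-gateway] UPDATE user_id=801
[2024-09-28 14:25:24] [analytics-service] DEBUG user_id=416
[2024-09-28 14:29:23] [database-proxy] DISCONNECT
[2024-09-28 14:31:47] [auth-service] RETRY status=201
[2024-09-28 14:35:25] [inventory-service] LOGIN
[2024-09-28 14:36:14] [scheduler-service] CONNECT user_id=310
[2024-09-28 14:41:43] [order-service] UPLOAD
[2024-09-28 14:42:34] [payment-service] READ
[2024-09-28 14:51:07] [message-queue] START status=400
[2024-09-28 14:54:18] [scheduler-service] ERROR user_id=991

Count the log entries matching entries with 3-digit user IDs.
7

To find matching entries:

1. Pattern to match: entries with 3-digit user IDs
2. Scan each log entry for the pattern
3. Count matches: 7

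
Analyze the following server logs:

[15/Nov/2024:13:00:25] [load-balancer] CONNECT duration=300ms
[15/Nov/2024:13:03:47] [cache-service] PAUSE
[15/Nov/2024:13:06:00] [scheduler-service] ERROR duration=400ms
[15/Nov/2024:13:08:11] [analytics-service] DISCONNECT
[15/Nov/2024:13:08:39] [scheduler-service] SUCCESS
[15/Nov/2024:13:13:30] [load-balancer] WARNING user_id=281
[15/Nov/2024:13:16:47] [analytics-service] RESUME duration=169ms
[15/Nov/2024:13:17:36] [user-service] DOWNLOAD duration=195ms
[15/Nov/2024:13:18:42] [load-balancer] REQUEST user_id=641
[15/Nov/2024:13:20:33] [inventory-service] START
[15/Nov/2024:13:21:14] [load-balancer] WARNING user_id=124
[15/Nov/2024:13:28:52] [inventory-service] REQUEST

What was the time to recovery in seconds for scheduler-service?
159

To calculate recovery time:

1. Find ERROR event for scheduler-service: 15/Nov/2024:13:06:00
2. Find next SUCCESS event for scheduler-service: 15/Nov/2024:13:08:39
3. Recovery time: 15/Nov/2024:13:08:39 - 15/Nov/2024:13:06:00 = 159 seconds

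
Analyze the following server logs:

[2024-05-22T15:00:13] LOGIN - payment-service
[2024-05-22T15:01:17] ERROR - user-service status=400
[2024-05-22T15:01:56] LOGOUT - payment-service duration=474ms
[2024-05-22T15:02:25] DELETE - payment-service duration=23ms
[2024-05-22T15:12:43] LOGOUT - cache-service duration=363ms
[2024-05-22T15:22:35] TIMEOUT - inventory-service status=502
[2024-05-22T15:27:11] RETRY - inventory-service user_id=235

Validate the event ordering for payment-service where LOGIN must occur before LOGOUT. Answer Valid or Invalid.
Valid

To validate ordering:

1. Required order: LOGIN → LOGOUT
2. Rule: LOGIN must occur before LOGOUT
3. Check actual order of events for payment-service
4. Result: Valid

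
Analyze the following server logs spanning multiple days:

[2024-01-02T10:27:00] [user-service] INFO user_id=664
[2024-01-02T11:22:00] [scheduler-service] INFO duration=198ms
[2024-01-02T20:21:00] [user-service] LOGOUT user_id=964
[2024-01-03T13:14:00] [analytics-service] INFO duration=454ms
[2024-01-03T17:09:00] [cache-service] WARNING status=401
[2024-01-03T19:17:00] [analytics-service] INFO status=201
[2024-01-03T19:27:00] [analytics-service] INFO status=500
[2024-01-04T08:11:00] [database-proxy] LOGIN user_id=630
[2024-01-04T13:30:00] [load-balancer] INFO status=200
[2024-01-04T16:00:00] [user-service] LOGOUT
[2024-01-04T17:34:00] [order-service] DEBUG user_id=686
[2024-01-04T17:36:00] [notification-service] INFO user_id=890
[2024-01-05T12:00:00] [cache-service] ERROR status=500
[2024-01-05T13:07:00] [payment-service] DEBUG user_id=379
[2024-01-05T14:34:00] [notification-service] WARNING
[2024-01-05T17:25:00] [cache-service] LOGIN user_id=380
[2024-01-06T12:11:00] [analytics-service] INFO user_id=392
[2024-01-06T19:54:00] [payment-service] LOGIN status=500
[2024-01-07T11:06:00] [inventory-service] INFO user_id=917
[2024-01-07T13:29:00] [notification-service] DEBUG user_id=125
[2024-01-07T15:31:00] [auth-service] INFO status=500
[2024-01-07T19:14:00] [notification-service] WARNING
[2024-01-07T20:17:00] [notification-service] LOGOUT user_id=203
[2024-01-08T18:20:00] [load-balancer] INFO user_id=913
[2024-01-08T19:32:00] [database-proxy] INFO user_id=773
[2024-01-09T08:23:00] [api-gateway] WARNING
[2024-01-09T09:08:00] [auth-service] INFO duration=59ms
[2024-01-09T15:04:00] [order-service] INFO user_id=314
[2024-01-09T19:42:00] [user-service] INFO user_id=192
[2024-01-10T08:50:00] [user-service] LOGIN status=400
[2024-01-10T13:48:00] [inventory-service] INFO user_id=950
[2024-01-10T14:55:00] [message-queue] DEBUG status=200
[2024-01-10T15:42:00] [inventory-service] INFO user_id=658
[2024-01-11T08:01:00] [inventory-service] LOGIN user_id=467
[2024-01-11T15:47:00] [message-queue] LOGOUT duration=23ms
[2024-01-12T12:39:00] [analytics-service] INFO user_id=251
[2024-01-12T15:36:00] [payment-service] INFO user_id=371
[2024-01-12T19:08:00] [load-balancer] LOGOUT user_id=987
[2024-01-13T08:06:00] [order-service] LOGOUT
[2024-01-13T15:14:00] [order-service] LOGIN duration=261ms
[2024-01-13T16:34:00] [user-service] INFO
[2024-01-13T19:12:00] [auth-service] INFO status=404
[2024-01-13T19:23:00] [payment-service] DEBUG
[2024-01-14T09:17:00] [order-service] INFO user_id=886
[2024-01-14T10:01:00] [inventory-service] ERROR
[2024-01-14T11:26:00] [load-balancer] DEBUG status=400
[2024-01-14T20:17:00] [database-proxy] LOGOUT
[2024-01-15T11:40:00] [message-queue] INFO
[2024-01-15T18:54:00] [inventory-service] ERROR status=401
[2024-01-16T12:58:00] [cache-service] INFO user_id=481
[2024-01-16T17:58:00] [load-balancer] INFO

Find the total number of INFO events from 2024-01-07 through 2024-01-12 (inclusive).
11

To filter by date range:

1. Date range: 2024-01-07 through 2024-01-12, both dates inclusive
2. Filter for INFO events whose date falls in this range
3. Count matching events: 11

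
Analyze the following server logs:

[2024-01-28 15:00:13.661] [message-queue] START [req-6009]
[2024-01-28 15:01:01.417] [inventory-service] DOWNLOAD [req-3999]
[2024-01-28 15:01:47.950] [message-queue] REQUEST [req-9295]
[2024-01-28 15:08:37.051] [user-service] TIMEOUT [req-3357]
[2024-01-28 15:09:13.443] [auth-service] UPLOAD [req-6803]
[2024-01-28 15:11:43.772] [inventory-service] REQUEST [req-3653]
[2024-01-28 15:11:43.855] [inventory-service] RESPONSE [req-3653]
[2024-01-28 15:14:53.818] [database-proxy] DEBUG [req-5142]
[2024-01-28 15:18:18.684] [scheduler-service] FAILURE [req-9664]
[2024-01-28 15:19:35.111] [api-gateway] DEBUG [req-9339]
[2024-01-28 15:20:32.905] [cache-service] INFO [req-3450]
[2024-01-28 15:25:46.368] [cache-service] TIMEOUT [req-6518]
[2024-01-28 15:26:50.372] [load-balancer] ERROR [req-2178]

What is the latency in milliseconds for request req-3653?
83

To calculate latency:

1. Find REQUEST with id req-3653: 2024-01-28 15:11:43.772
2. Find RESPONSE with id req-3653: 2024-01-28 15:11:43.855
3. Latency: 2024-01-28 15:11:43.855 - 2024-01-28 15:11:43.772 = 83ms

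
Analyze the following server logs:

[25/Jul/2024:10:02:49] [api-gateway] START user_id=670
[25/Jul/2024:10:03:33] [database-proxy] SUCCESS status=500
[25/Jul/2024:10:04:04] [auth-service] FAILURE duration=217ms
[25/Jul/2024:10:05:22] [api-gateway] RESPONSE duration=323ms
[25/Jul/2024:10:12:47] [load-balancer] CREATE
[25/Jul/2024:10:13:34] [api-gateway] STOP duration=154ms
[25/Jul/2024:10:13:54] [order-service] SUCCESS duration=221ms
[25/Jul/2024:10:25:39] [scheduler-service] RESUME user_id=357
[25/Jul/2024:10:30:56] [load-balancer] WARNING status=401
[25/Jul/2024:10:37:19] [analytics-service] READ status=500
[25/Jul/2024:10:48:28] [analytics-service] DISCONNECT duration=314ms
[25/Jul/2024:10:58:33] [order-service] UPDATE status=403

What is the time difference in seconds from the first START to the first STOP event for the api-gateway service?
645

To find the time between events:

1. Locate the first START event for api-gateway: 25/Jul/2024:10:02:49
2. Locate the first STOP event for api-gateway: 25/Jul/2024:10:13:34
3. Calculate the difference: 25/Jul/2024:10:13:34 - 25/Jul/2024:10:02:49 = 645 seconds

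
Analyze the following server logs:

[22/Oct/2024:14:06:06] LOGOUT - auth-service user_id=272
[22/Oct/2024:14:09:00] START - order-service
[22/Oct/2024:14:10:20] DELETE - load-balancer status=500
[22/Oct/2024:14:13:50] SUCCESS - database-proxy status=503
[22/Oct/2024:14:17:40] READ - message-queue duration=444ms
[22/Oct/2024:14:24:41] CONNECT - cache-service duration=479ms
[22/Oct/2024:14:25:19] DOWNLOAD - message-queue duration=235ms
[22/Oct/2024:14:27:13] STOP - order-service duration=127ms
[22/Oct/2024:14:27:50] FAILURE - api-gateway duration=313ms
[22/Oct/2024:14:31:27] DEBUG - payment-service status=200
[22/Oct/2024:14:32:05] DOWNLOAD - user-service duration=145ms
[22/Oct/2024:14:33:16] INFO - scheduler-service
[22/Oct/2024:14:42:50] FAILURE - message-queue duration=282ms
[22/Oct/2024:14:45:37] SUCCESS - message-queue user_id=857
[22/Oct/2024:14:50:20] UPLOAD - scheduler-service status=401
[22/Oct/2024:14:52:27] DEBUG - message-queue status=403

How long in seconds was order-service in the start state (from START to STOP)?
1093

To calculate state duration:

1. Find START event for order-service: 22/Oct/2024:14:09:00
2. Find STOP event for order-service: 22/Oct/2024:14:27:13
3. Calculate duration: 22/Oct/2024:14:27:13 - 22/Oct/2024:14:09:00 = 1093 seconds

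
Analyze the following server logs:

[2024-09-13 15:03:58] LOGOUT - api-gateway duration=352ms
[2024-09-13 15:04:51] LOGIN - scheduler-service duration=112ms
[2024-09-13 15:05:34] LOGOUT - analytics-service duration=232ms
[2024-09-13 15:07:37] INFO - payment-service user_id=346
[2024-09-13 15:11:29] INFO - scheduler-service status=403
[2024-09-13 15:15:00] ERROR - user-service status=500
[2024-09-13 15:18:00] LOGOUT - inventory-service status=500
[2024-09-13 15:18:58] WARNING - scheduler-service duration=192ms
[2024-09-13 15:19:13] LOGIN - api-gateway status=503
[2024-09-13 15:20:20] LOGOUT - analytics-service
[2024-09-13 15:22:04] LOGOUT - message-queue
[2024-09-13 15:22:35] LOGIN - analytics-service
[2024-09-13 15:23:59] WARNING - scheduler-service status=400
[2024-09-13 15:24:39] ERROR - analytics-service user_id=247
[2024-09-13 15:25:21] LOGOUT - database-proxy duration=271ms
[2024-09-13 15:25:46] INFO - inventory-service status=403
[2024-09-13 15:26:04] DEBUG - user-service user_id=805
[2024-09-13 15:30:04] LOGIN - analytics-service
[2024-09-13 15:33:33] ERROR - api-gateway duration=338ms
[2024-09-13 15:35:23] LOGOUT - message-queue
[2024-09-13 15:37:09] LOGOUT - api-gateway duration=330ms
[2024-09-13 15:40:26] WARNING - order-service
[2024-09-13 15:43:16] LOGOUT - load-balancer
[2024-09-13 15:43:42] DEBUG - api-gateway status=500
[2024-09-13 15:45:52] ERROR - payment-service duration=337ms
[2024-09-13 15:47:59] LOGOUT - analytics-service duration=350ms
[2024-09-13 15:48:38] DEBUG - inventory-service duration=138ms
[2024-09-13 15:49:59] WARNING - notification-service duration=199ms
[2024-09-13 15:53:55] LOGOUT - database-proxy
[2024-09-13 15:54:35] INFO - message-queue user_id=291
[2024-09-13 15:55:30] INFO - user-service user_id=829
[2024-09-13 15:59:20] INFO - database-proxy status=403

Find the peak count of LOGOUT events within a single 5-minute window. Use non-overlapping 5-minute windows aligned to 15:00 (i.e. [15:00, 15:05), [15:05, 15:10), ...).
2

To find the burst window:

1. Divide the log period into non-overlapping 5-minute windows starting at 15:00
2. Count LOGOUT events in each window
3. Find the window with maximum count
4. Maximum events in a window: 2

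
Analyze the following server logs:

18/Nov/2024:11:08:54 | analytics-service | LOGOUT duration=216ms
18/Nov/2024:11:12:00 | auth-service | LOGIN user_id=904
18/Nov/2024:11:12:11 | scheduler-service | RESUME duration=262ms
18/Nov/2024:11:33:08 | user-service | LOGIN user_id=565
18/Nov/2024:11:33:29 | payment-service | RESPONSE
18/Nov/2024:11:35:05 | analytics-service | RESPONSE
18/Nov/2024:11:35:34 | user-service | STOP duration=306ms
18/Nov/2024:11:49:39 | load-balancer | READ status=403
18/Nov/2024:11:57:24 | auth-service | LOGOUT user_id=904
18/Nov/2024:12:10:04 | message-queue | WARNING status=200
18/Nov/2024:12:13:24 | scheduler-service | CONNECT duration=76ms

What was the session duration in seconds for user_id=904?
2724

To calculate session duration:

1. Find LOGIN event for user_id=904: 18/Nov/2024:11:12:00
2. Find LOGOUT event for user_id=904: 18/Nov/2024:11:57:24
3. Session duration: 18/Nov/2024:11:57:24 - 18/Nov/2024:11:12:00 = 2724 seconds (45 minutes)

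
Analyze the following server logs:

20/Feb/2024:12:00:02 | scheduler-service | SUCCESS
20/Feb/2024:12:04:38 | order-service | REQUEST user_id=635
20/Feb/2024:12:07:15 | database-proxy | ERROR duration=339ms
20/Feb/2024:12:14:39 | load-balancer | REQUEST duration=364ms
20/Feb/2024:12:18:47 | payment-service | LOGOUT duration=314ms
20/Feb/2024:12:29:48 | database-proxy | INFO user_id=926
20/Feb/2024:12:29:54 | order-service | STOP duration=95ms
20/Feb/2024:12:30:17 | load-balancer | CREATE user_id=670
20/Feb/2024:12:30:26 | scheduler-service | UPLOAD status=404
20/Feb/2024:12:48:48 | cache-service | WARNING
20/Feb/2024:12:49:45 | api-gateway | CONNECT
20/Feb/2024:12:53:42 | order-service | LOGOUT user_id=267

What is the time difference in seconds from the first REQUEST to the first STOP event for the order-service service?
1516

To find the time between events:

1. Locate the first REQUEST event for order-service: 20/Feb/2024:12:04:38
2. Locate the first STOP event for order-service: 20/Feb/2024:12:29:54
3. Calculate the difference: 20/Feb/2024:12:29:54 - 20/Feb/2024:12:04:38 = 1516 seconds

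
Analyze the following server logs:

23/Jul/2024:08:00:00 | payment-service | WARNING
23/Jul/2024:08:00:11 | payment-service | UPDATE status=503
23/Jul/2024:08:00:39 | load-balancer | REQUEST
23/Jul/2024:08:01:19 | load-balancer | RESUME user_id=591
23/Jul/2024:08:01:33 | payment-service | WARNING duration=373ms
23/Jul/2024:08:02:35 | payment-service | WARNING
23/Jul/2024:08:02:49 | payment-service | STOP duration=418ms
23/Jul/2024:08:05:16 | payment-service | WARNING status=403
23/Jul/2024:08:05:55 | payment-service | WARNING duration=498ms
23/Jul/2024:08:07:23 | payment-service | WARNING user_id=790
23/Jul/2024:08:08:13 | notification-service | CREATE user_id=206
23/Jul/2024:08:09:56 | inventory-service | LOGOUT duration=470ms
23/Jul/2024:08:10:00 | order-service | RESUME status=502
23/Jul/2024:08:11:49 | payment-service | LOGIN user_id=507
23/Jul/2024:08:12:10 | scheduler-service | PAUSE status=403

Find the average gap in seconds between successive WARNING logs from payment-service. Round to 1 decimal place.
88.6

To calculate average interval:

1. Find all WARNING events for payment-service in order
2. Calculate time gaps between consecutive events
3. Compute mean of gaps: 443 / 5 = 88.6 seconds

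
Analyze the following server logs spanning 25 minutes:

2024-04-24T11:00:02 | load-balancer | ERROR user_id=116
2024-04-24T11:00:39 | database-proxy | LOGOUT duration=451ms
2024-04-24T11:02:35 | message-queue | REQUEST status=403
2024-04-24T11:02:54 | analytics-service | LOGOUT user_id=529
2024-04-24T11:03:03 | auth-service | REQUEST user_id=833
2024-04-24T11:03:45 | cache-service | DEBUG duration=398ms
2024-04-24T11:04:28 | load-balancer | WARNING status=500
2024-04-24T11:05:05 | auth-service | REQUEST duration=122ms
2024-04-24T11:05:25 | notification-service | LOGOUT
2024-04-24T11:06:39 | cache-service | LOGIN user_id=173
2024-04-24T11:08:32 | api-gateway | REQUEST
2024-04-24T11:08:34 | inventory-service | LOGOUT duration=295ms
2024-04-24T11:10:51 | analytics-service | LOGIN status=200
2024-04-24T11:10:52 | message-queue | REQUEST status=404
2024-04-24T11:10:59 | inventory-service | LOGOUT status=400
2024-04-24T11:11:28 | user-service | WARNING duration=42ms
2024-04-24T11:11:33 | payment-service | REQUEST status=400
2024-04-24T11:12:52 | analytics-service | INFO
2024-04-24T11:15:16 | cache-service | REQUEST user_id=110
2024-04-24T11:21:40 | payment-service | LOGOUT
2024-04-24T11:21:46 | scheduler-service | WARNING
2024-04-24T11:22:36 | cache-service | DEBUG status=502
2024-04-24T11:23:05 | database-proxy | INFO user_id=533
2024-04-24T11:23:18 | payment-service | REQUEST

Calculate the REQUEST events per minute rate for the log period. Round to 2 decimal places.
0.32

To calculate the rate:

1. Count total REQUEST events: 8
2. Total time period: 25 minutes
3. Rate = 8 / 25 = 0.32 events per minute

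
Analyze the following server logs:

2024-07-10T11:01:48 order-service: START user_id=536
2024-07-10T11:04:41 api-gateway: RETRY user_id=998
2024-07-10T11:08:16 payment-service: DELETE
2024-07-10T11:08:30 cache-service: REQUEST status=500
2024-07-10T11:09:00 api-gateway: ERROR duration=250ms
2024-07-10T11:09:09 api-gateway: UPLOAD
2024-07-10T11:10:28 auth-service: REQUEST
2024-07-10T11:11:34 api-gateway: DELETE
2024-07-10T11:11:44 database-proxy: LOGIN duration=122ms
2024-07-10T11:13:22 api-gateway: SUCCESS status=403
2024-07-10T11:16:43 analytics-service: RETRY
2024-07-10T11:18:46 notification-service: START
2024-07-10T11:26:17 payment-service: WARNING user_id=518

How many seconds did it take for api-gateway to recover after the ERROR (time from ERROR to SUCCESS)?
262

To calculate recovery time:

1. Find ERROR event for api-gateway: 2024-07-10T11:09:00
2. Find next SUCCESS event for api-gateway: 2024-07-10T11:13:22
3. Recovery time: 2024-07-10T11:13:22 - 2024-07-10T11:09:00 = 262 seconds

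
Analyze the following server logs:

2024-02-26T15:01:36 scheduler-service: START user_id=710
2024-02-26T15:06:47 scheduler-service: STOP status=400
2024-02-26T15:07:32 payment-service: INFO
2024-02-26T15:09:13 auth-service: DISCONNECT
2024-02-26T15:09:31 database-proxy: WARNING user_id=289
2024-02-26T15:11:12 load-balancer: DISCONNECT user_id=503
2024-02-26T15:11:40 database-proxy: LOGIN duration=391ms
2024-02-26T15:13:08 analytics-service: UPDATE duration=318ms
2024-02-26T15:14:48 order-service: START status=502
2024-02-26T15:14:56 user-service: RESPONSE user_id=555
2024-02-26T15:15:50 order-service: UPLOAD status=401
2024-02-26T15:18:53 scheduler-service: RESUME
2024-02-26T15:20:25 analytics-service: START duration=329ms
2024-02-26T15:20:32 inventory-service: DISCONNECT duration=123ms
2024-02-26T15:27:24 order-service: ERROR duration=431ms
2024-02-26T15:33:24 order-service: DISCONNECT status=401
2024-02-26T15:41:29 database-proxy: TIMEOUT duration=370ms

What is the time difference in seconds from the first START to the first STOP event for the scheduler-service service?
311

To find the time between events:

1. Locate the first START event for scheduler-service: 2024-02-26T15:01:36
2. Locate the first STOP event for scheduler-service: 2024-02-26T15:06:47
3. Calculate the difference: 2024-02-26T15:06:47 - 2024-02-26T15:01:36 = 311 seconds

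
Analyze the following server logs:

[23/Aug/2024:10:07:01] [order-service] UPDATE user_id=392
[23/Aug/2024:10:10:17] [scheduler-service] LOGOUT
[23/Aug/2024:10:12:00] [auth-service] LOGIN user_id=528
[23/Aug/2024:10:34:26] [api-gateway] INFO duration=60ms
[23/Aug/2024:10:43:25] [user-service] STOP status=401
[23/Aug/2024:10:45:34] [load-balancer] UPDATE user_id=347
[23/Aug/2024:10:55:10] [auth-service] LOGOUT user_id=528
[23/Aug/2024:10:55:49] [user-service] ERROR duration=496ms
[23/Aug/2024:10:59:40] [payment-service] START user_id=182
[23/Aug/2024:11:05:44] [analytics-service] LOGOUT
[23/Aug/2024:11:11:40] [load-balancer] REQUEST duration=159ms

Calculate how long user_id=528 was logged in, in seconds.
2590

To calculate session duration:

1. Find LOGIN event for user_id=528: 23/Aug/2024:10:12:00
2. Find LOGOUT event for user_id=528: 23/Aug/2024:10:55:10
3. Session duration: 23/Aug/2024:10:55:10 - 23/Aug/2024:10:12:00 = 2590 seconds (43 minutes)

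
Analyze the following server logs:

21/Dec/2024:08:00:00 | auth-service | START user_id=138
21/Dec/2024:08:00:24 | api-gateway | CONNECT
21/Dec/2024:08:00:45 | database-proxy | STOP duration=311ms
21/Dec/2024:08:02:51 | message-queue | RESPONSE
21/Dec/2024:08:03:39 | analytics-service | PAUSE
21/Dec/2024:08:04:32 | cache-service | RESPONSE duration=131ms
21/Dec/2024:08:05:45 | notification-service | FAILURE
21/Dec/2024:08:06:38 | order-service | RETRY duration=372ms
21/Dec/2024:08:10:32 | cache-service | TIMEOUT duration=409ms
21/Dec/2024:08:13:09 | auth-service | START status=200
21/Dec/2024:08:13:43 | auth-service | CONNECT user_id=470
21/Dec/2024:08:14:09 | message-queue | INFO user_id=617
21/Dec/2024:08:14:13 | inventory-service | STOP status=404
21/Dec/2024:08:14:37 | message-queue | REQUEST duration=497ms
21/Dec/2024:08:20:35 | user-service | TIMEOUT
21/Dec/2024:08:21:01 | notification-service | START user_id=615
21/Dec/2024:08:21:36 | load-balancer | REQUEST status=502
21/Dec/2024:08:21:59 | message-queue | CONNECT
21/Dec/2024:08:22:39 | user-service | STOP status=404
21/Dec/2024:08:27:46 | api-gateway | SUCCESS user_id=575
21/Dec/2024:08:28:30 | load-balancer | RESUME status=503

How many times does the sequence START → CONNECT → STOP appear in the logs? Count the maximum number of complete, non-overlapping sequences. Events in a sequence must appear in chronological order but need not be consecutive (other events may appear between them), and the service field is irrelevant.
3

To count sequences:

1. Look for pattern: START → CONNECT → STOP
2. Greedily scan the log in chronological order, matching each sequence element in turn (ignoring service)
3. Each time the full pattern completes, increment the count and restart matching from the next event
4. Complete non-overlapping sequences found: 3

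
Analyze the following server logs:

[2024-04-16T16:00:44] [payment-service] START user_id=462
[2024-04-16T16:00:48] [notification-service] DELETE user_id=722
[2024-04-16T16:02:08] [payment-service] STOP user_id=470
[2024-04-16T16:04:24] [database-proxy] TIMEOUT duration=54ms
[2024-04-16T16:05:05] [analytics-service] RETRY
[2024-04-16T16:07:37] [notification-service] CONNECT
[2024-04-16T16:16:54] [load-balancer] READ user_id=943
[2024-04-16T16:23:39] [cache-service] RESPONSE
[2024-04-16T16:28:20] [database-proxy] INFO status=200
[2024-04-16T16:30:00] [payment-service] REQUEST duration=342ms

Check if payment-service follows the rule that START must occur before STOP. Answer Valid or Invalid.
Valid

To validate ordering:

1. Required order: START → STOP
2. Rule: START must occur before STOP
3. Check actual order of events for payment-service
4. Result: Valid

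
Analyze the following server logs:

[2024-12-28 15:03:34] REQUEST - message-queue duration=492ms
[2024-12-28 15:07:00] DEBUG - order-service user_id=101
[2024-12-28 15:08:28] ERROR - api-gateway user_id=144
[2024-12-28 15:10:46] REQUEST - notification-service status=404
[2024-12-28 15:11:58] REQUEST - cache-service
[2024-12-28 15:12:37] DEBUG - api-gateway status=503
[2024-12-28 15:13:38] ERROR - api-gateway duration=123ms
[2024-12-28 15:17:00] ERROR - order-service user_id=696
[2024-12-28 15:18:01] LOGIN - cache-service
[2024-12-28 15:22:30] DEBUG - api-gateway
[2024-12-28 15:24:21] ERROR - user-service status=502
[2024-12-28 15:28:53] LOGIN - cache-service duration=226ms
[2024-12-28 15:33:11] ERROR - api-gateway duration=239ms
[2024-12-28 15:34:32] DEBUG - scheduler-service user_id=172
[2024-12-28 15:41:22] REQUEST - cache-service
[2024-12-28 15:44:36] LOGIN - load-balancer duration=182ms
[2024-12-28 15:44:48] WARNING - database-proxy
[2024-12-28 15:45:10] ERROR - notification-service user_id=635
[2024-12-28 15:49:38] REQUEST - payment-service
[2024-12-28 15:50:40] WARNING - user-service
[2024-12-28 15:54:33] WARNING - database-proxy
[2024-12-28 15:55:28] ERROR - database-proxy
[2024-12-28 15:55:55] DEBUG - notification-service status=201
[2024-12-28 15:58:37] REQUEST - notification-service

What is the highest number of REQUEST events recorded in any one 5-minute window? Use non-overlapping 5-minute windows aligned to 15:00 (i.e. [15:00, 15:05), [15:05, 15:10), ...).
2

To find the burst window:

1. Divide the log period into non-overlapping 5-minute windows starting at 15:00
2. Count REQUEST events in each window
3. Find the window with maximum count
4. Maximum events in a window: 2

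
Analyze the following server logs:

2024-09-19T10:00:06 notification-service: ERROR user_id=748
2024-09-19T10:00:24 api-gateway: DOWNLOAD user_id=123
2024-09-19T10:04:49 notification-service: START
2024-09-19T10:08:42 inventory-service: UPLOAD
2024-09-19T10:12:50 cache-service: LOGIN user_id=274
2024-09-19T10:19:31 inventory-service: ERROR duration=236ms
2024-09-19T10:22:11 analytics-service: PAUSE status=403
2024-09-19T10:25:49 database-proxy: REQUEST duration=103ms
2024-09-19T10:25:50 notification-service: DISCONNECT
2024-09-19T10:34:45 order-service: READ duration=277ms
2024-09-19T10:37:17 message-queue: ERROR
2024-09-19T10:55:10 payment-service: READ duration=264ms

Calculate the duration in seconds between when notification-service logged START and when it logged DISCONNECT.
1261

To find the time between events:

1. Locate the first START event for notification-service: 2024-09-19T10:04:49
2. Locate the first DISCONNECT event for notification-service: 2024-09-19T10:25:50
3. Calculate the difference: 2024-09-19T10:25:50 - 2024-09-19T10:04:49 = 1261 seconds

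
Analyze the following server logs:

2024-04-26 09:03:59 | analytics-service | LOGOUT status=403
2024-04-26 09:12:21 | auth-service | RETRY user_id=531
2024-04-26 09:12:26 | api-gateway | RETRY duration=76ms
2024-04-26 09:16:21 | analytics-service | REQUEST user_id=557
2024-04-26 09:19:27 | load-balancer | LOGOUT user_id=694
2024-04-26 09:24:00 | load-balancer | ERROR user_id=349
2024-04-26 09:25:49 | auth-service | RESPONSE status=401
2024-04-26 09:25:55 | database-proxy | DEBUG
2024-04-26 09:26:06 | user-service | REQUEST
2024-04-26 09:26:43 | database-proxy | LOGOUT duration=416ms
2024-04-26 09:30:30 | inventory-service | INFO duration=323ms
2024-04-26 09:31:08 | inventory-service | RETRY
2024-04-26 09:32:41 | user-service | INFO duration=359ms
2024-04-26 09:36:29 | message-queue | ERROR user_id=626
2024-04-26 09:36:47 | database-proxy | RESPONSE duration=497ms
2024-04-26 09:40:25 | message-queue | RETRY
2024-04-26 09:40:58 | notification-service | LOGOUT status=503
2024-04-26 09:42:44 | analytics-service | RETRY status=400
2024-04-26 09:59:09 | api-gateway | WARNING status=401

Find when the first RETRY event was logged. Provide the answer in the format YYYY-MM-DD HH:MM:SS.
2024-04-26 09:12:21

To find the first event:

1. Filter for all RETRY events
2. Sort by timestamp
3. Select the first one
4. Timestamp: 2024-04-26 09:12:21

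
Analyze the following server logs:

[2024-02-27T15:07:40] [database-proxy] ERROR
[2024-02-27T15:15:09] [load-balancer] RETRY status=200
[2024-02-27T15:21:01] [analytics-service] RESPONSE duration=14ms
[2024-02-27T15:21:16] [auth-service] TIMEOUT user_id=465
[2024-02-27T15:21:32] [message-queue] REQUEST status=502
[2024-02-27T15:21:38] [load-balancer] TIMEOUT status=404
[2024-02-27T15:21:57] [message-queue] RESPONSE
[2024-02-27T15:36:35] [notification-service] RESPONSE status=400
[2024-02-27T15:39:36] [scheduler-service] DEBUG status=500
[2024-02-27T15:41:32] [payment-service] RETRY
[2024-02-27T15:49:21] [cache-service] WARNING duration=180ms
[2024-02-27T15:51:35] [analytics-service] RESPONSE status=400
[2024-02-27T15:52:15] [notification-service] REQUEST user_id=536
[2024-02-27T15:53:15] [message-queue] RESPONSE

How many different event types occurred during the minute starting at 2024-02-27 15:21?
3

To count unique event types:

1. Filter events in the minute starting at 2024-02-27 15:21
2. Extract event types from matching entries
3. Count unique types: 3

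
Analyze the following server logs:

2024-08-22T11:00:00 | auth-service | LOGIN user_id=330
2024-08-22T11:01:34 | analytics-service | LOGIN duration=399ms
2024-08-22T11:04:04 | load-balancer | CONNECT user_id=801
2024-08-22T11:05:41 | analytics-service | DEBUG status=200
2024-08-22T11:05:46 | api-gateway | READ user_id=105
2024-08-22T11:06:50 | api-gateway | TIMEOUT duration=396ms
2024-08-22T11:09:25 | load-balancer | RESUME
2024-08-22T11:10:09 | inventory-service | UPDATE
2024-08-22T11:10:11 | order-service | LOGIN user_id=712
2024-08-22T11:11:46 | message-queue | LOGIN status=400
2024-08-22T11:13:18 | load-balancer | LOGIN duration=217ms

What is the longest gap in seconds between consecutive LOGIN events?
517

To find the longest gap:

1. Extract all LOGIN events in chronological order
2. Calculate time differences between consecutive events
3. Find the maximum difference
4. Longest gap: 517 seconds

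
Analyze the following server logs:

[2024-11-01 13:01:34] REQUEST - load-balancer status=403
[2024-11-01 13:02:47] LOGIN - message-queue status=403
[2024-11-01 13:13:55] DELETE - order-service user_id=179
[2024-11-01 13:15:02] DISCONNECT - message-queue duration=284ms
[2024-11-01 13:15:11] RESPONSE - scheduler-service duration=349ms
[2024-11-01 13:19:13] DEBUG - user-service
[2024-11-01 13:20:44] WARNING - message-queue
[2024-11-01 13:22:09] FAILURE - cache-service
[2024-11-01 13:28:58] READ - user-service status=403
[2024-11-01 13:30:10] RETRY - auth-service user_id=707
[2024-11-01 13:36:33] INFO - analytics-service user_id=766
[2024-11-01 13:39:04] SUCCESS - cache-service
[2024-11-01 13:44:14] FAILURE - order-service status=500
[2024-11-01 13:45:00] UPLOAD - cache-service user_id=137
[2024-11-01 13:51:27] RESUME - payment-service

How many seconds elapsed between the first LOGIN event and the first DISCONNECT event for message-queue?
735

To find the time between events:

1. Locate the first LOGIN event for message-queue: 2024-11-01 13:02:47
2. Locate the first DISCONNECT event for message-queue: 2024-11-01 13:15:02
3. Calculate the difference: 2024-11-01 13:15:02 - 2024-11-01 13:02:47 = 735 seconds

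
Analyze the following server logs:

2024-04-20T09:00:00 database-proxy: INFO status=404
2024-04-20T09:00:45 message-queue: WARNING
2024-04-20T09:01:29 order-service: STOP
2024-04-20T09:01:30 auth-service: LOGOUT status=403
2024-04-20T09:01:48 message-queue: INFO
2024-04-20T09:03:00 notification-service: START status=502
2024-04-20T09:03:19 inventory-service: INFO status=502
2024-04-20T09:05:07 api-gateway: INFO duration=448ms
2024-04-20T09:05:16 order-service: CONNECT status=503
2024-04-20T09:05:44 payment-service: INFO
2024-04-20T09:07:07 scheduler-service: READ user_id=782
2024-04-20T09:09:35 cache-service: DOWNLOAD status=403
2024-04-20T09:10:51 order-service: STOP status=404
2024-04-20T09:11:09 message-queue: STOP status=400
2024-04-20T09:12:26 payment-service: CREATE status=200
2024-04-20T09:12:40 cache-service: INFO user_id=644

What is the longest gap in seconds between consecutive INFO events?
416

To find the longest gap:

1. Extract all INFO events in chronological order
2. Calculate time differences between consecutive events
3. Find the maximum difference
4. Longest gap: 416 seconds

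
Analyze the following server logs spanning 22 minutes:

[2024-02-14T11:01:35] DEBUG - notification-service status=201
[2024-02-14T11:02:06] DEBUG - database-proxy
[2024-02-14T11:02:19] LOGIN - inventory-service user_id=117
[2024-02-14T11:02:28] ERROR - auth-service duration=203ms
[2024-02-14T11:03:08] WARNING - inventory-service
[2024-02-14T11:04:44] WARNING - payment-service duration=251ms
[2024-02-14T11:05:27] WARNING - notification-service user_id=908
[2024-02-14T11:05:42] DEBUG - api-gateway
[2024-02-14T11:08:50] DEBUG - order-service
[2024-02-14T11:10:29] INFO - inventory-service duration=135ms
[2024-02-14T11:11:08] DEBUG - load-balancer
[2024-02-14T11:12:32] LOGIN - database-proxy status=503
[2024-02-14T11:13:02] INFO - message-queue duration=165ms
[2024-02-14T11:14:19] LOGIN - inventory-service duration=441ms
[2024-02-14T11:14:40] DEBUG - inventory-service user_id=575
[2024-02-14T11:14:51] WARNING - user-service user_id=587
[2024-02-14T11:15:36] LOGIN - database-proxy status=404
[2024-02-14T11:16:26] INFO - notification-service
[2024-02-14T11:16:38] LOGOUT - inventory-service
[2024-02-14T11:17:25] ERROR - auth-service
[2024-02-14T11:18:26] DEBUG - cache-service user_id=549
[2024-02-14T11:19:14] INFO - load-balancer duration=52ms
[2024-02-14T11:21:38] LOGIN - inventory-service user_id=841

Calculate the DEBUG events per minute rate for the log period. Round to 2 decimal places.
0.32

To calculate the rate:

1. Count total DEBUG events: 7
2. Total time period: 22 minutes
3. Rate = 7 / 22 = 0.32 events per minute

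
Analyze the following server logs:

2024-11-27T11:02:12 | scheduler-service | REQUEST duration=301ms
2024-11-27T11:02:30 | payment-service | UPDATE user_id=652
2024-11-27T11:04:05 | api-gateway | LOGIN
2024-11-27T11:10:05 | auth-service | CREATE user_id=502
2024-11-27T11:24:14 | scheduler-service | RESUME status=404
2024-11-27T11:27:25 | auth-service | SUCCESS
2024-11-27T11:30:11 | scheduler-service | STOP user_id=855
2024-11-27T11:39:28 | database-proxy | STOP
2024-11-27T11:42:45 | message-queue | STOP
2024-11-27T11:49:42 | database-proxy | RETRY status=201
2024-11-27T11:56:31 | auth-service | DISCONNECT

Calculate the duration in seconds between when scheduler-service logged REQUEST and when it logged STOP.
1679

To find the time between events:

1. Locate the first REQUEST event for scheduler-service: 2024-11-27T11:02:12
2. Locate the first STOP event for scheduler-service: 2024-11-27T11:30:11
3. Calculate the difference: 2024-11-27T11:30:11 - 2024-11-27T11:02:12 = 1679 seconds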